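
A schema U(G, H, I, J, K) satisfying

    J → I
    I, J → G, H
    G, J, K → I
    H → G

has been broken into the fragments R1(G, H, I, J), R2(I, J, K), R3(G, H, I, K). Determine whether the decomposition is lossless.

Chase test. Columns are G, H, I, J, K; row i has aⱼ where attribute j ∈ Ri, else bᵢⱼ.
Initial tableau (one row per fragment):
  row 1: a1 a2 a3 a4 b15
  row 2: b21 b22 a3 a4 a5
  row 3: a1 a2 a3 b34 a5
Rows 1 and 2 agree on I, J; apply I, J→G, H and equate their G, H entries.
Row 2 is now all distinguished symbols — the join is lossless.

Yes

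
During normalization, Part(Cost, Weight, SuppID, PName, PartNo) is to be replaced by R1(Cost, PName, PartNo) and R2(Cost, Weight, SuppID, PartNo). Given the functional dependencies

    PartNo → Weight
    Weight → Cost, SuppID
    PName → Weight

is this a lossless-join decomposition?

Common attributes: R1 ∩ R2 = {Cost, PartNo}.
Closure of {Cost, PartNo}: PartNo → Weight applies, adding Weight; Weight → Cost, SuppID applies, adding SuppID. So (Cost, PartNo)⁺ = {Cost, Weight, SuppID, PartNo}.
This closure contains every attribute of R2, so R1 ∩ R2 → R2. The join is lossless.

Yes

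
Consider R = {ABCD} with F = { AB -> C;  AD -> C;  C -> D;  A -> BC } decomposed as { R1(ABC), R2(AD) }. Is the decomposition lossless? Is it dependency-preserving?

lossless but not dependency-preserving

Lossless test: (A)⁺ = {ABCD}, which contains all of one fragment — lossless.
Dependency preservation: the restricted closure of {C} across the fragments never reaches {D}, so C → D cannot be enforced without a join — not preserved.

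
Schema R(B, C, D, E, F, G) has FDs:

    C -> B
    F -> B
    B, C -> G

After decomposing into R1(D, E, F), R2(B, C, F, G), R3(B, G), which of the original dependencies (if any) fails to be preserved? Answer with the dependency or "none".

C → B lies within R2.
F → B lies within R2.
B, C → G lies within R2.
Every dependency is enforceable on the fragments, so the decomposition is dependency-preserving.

none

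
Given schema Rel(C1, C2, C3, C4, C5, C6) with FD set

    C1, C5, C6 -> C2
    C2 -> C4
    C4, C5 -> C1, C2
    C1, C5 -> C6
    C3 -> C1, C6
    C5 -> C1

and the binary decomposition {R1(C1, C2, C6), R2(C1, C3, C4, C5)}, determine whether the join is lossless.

Common attributes: R1 ∩ R2 = {C1}.
No dependency enlarges {C1}, so (C1)⁺ = {C1}.
The closure contains neither all of R1 = {C1, C2, C6} nor all of R2 = {C1, C3, C4, C5}, so the common attributes are not a superkey of either fragment. The join is lossy.

No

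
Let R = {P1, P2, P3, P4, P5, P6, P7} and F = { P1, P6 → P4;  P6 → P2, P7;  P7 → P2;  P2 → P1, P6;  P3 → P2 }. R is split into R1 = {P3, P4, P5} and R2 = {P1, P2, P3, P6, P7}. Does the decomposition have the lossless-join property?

Common attributes: R1 ∩ R2 = {P3}.
Closure of {P3}: P3 → P2 applies, adding P2; P2 → P1, P6 applies, adding P1, P6; P1, P6 → P4 applies, adding P4; P6 → P2, P7 applies, adding P7. So (P3)⁺ = {P1, P2, P3, P4, P6, P7}.
This closure contains every attribute of R2, so R1 ∩ R2 → R2. The join is lossless.

Yes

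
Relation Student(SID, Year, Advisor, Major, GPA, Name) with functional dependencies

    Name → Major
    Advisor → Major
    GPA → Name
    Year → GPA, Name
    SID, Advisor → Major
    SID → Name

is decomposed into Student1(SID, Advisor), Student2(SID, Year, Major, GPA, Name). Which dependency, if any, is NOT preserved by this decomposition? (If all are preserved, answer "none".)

Check Advisor → Major: no single fragment contains all of {Advisor, Major}, and the restricted closure of {Advisor} across the fragments never reaches {Major}.
Name → Major is preserved.
GPA → Name is preserved.
Year → GPA, Name is preserved.
SID, Advisor → Major is preserved.
SID → Name is preserved.

Advisor → Major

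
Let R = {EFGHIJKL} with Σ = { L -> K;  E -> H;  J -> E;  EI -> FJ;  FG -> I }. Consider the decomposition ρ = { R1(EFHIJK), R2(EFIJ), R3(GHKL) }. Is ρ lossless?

No

Chase test. Columns are EFGHIJKL; row i has aⱼ where attribute j ∈ Ri, else bᵢⱼ.
Initial tableau (one row per fragment):
  row 1: a1 a2 b13 a4 a5 a6 a7 b18
  row 2: a1 a2 b23 b24 a5 a6 b27 b28
  row 3: b31 b32 a3 a4 b35 b36 a7 a8
Rows 1 and 2 agree on E; apply E→H and equate their H entries.
No row becomes fully distinguished — the join is lossy.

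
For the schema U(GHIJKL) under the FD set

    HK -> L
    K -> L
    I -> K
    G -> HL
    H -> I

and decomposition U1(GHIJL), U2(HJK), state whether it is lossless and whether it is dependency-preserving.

Lossless test: (HJ)⁺ = {HIJKL}, which contains all of one fragment — lossless.
Dependency preservation: the restricted closure of {K} across the fragments never reaches {L}, so K → L cannot be enforced without a join — not preserved.

lossless but not dependency-preserving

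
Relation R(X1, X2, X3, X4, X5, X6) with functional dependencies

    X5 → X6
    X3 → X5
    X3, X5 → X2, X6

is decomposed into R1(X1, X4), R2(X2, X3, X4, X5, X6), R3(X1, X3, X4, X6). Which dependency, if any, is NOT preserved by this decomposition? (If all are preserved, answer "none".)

none

X5 → X6 lies within R2.
X3 → X5 lies within R2.
X3, X5 → X2, X6 lies within R2.
Every dependency is enforceable on the fragments, so the decomposition is dependency-preserving.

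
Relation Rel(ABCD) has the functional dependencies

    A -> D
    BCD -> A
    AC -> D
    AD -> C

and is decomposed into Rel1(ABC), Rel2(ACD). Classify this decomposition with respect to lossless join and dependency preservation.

lossless but not dependency-preserving

Lossless test: (AC)⁺ = {ACD}, which contains all of one fragment — lossless.
Dependency preservation: the restricted closure of {BCD} across the fragments never reaches {A}, so BCD → A cannot be enforced without a join — not preserved.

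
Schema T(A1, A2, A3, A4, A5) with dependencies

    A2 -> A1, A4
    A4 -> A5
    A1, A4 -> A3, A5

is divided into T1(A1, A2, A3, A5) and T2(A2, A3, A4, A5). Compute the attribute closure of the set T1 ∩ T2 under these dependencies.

T1 ∩ T2 = {A2, A3, A5}.
A2 → A1, A4 applies, adding A1, A4
Closure: {A1, A2, A3, A4, A5}.

A1, A2, A3, A4, A5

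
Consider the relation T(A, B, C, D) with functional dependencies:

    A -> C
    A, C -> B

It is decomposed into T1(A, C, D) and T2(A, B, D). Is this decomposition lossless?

Yes

Common attributes: T1 ∩ T2 = {A, D}.
Closure of {A, D}: A → C applies, adding C; A, C → B applies, adding B. So (A, D)⁺ = {A, B, C, D}.
This closure contains every attribute of T1, so T1 ∩ T2 → T1. The join is lossless.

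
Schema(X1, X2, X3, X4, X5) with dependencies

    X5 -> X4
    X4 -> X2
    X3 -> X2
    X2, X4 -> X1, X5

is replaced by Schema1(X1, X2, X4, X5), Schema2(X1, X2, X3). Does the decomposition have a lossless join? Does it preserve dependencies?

lossy but dependency-preserving

Lossless test: (X1, X2)⁺ = {X1, X2}, which is a superkey of neither fragment — lossy.
Dependency preservation: every FD's attributes lie within a single fragment, so each can be enforced locally — preserved.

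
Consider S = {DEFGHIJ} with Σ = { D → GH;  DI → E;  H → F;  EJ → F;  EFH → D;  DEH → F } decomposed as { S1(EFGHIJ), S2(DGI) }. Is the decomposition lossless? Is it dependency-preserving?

lossy and not dependency-preserving

Lossless test: (GI)⁺ = {GI}, which is a superkey of neither fragment — lossy.
Dependency preservation: the restricted closure of {D} across the fragments never reaches {GH}, so D → GH cannot be enforced without a join — not preserved.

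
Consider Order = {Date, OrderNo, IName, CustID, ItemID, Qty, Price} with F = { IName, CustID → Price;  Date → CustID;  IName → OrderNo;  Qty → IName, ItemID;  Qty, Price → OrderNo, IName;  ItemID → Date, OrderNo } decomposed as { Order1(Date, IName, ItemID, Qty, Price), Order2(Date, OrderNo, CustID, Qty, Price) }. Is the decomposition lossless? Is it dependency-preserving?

lossless but not dependency-preserving

Lossless test: (Date, Qty, Price)⁺ = {Date, OrderNo, IName, CustID, ItemID, Qty, Price}, which contains all of one fragment — lossless.
Dependency preservation: the restricted closure of {IName, CustID} across the fragments never reaches {Price}, so IName, CustID → Price cannot be enforced without a join — not preserved.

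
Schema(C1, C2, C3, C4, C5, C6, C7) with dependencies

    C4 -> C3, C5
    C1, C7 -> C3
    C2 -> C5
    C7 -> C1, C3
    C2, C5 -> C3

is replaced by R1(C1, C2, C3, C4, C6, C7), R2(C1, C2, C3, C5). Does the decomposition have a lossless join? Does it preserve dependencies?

Lossless test: (C1, C2, C3)⁺ = {C1, C2, C3, C5}, which contains all of one fragment — lossless.
Dependency preservation: the restricted closure of {C4} across the fragments never reaches {C3, C5}, so C4 → C3, C5 cannot be enforced without a join — not preserved.

lossless but not dependency-preserving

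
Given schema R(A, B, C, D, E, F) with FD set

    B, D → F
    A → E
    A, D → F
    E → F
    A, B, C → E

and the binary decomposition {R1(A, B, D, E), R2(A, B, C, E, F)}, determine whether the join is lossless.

Common attributes: R1 ∩ R2 = {A, B, E}.
Closure of {A, B, E}: E → F applies, adding F. So (A, B, E)⁺ = {A, B, E, F}.
The closure contains neither all of R1 = {A, B, D, E} nor all of R2 = {A, B, C, E, F}, so the common attributes are not a superkey of either fragment. The join is lossy.

No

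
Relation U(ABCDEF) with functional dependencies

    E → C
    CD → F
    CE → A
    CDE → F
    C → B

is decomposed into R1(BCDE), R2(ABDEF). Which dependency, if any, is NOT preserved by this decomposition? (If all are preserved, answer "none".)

Check CD → F: no single fragment contains all of {CDF}, and the restricted closure of {CD} across the fragments never reaches {F}.
E → C is preserved.
CE → A is preserved.
CDE → F is preserved.
C → B is preserved.

CD → F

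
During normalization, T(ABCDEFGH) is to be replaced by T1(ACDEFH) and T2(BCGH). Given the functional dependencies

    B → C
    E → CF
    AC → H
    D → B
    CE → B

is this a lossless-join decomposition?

No

Common attributes: T1 ∩ T2 = {CH}.
No dependency enlarges {CH}, so (CH)⁺ = {CH}.
The closure contains neither all of T1 = {ACDEFH} nor all of T2 = {BCGH}, so the common attributes are not a superkey of either fragment. The join is lossy.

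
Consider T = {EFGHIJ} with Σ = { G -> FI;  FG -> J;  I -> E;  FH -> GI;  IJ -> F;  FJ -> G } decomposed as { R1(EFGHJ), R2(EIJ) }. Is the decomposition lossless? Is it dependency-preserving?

lossy and not dependency-preserving

Lossless test: (EJ)⁺ = {EJ}, which is a superkey of neither fragment — lossy.
Dependency preservation: the restricted closure of {G} across the fragments never reaches {FI}, so G → FI cannot be enforced without a join — not preserved.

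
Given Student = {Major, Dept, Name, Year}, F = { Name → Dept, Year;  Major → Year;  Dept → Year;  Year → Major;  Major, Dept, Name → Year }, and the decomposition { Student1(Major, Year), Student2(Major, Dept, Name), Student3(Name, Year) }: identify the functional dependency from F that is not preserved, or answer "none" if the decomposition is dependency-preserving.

none

Name → Dept, Year: restricted closure across fragments reaches Dept, Year.
Major → Year lies within Student1.
Dept → Year: restricted closure across fragments reaches Year.
Year → Major lies within Student1.
Major, Dept, Name → Year: restricted closure across fragments reaches Year.
Every dependency is enforceable on the fragments, so the decomposition is dependency-preserving.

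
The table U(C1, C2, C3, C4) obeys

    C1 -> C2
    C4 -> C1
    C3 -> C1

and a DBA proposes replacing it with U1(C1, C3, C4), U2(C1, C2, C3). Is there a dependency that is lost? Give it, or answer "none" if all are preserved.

none

C1 → C2 lies within U2.
C4 → C1 lies within U1.
C3 → C1 lies within U1.
Every dependency is enforceable on the fragments, so the decomposition is dependency-preserving.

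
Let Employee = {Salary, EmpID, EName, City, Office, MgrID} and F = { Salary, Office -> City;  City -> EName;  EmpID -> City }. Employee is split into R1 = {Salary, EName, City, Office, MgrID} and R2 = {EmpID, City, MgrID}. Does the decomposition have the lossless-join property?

Common attributes: R1 ∩ R2 = {City, MgrID}.
Closure of {City, MgrID}: City → EName applies, adding EName. So (City, MgrID)⁺ = {EName, City, MgrID}.
The closure contains neither all of R1 = {Salary, EName, City, Office, MgrID} nor all of R2 = {EmpID, City, MgrID}, so the common attributes are not a superkey of either fragment. The join is lossy.

No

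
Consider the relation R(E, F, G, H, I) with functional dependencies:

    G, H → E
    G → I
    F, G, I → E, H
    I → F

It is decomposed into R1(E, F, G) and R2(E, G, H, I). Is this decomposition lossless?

Yes

Common attributes: R1 ∩ R2 = {E, G}.
Closure of {E, G}: G → I applies, adding I; I → F applies, adding F; F, G, I → E, H applies, adding H. So (E, G)⁺ = {E, F, G, H, I}.
This closure contains every attribute of R1, so R1 ∩ R2 → R1. The join is lossless.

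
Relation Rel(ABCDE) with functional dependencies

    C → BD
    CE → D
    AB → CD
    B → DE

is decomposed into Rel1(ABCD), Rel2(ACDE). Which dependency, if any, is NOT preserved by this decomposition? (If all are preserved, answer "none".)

Check B → DE: no single fragment contains all of {BDE}, and the restricted closure of {B} across the fragments never reaches {DE}.
C → BD is preserved.
CE → D is preserved.
AB → CD is preserved.

B → DE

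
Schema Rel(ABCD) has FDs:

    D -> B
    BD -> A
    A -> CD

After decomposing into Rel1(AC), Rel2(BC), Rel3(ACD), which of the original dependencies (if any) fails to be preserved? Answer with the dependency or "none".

D -> B

Check D → B: no single fragment contains all of {BD}, and the restricted closure of {D} across the fragments never reaches {B}.
BD → A is preserved.
A → CD is preserved.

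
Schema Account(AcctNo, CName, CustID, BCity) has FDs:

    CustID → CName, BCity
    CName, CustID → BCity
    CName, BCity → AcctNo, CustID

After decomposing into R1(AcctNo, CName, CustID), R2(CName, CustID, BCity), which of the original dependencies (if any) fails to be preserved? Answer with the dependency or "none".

CustID → CName, BCity lies within R2.
CName, CustID → BCity lies within R2.
CName, BCity → AcctNo, CustID: restricted closure across fragments reaches AcctNo, CustID.
Every dependency is enforceable on the fragments, so the decomposition is dependency-preserving.

none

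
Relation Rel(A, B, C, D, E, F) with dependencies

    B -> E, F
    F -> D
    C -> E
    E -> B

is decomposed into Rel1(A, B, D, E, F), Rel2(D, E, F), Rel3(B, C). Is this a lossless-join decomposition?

Chase test. Columns are A, B, C, D, E, F; row i has aⱼ where attribute j ∈ Reli, else bᵢⱼ.
Initial tableau (one row per fragment):
  row 1: a1 a2 b13 a4 a5 a6
  row 2: b21 b22 b23 a4 a5 a6
  row 3: b31 a2 a3 b34 b35 b36
Rows 1 and 3 agree on B; apply B→E, F and equate their E, F entries.
Rows 1 and 3 agree on F; apply F→D and equate their D entries.
Rows 1 and 2 agree on E; apply E→B and equate their B entries.
No row becomes fully distinguished — the join is lossy.

No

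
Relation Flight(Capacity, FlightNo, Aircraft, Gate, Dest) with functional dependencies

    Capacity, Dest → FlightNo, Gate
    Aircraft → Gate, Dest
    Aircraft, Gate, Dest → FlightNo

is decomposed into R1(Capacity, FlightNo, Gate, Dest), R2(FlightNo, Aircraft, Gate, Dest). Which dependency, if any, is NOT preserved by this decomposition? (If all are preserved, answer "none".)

Capacity, Dest → FlightNo, Gate lies within R1.
Aircraft → Gate, Dest lies within R2.
Aircraft, Gate, Dest → FlightNo lies within R2.
Every dependency is enforceable on the fragments, so the decomposition is dependency-preserving.

none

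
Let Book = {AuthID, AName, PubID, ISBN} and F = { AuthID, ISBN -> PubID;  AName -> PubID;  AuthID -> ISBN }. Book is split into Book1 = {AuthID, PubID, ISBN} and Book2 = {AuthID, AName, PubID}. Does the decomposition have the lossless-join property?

Common attributes: Book1 ∩ Book2 = {AuthID, PubID}.
Closure of {AuthID, PubID}: AuthID → ISBN applies, adding ISBN. So (AuthID, PubID)⁺ = {AuthID, PubID, ISBN}.
This closure contains every attribute of Book1, so Book1 ∩ Book2 → Book1. The join is lossless.

Yes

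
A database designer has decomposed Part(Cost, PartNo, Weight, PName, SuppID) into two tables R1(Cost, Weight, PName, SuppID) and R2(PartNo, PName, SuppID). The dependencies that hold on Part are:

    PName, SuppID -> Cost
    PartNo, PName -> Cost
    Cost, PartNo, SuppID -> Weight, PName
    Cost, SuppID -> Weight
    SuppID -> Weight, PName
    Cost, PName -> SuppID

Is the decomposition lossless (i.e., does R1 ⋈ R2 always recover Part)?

Yes

Common attributes: R1 ∩ R2 = {PName, SuppID}.
Closure of {PName, SuppID}: PName, SuppID → Cost applies, adding Cost; Cost, SuppID → Weight applies, adding Weight. So (PName, SuppID)⁺ = {Cost, Weight, PName, SuppID}.
This closure contains every attribute of R1, so R1 ∩ R2 → R1. The join is lossless.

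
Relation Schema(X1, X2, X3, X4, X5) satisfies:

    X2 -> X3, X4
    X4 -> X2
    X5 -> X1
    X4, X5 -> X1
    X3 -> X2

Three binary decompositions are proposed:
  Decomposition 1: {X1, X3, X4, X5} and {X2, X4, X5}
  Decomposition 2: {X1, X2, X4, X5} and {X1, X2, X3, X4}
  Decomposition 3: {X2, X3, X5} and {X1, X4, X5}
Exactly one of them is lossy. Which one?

Decomposition 1: common = {X4, X5}, closure = {X1, X2, X3, X4, X5} → lossless.
Decomposition 2: common = {X1, X2, X4}, closure = {X1, X2, X3, X4} → lossless.
Decomposition 3: common = {X5}, closure = {X1, X5} → lossy.

Decomposition 3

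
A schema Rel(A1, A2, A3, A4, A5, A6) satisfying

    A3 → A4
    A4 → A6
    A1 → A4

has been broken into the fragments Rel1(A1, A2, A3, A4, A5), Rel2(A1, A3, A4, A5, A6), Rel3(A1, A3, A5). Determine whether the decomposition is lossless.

Yes

Chase test. Columns are A1, A2, A3, A4, A5, A6; row i has aⱼ where attribute j ∈ Reli, else bᵢⱼ.
Initial tableau (one row per fragment):
  row 1: a1 a2 a3 a4 a5 b16
  row 2: a1 b22 a3 a4 a5 a6
  row 3: a1 b32 a3 b34 a5 b36
Rows 1 and 3 agree on A3; apply A3→A4 and equate their A4 entries.
Rows 1 and 2 agree on A4; apply A4→A6 and equate their A6 entries.
Rows 1 and 3 agree on A4; apply A4→A6 and equate their A6 entries.
Row 1 is now all distinguished symbols — the join is lossless.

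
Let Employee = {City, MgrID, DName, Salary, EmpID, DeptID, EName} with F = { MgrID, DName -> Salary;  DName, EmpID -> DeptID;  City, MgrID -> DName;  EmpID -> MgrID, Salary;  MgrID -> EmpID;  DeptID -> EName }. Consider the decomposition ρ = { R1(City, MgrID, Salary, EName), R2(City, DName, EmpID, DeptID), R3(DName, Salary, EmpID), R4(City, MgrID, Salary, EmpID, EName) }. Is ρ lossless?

Chase test. Columns are City, MgrID, DName, Salary, EmpID, DeptID, EName; row i has aⱼ where attribute j ∈ Ri, else bᵢⱼ.
Initial tableau (one row per fragment):
  row 1: a1 a2 b13 a4 b15 b16 a7
  row 2: a1 b22 a3 b24 a5 a6 b27
  row 3: b31 b32 a3 a4 a5 b36 b37
  row 4: a1 a2 b43 a4 a5 b46 a7
Rows 2 and 3 agree on DName, EmpID; apply DName, EmpID→DeptID and equate their DeptID entries.
Rows 1 and 4 agree on City, MgrID; apply City, MgrID→DName and equate their DName entries.
Rows 2 and 3 agree on EmpID; apply EmpID→MgrID, Salary and equate their MgrID, Salary entries.
Rows 2 and 4 agree on EmpID; apply EmpID→MgrID, Salary and equate their MgrID, Salary entries.
Rows 1 and 2 agree on MgrID; apply MgrID→EmpID and equate their EmpID entries.
Rows 2 and 3 agree on DeptID; apply DeptID→EName and equate their EName entries.
Rows 1 and 4 agree on DName, EmpID; apply DName, EmpID→DeptID and equate their DeptID entries.
Rows 1 and 2 agree on City, MgrID; apply City, MgrID→DName and equate their DName entries.
Rows 1 and 2 agree on DName, EmpID; apply DName, EmpID→DeptID and equate their DeptID entries.
Rows 1 and 2 agree on DeptID; apply DeptID→EName and equate their EName entries.
Row 1 is now all distinguished symbols — the join is lossless.

Yes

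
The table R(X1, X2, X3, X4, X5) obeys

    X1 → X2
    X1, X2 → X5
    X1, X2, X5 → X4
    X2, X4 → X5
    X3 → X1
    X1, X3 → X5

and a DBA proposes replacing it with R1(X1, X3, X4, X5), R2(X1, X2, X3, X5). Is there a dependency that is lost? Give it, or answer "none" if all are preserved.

X2, X4 → X5

Check X2, X4 → X5: no single fragment contains all of {X2, X4, X5}, and the restricted closure of {X2, X4} across the fragments never reaches {X5}.
X1 → X2 is preserved.
X1, X2 → X5 is preserved.
X1, X2, X5 → X4 is preserved.
X3 → X1 is preserved.
X1, X3 → X5 is preserved.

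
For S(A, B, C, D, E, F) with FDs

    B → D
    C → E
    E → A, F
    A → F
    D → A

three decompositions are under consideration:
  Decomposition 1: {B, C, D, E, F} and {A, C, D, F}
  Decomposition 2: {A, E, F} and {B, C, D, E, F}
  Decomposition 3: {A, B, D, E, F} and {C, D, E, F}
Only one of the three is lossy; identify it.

Decomposition 3

Decomposition 1: common = {C, D, F}, closure = {A, C, D, E, F} → lossless.
Decomposition 2: common = {E, F}, closure = {A, E, F} → lossless.
Decomposition 3: common = {D, E, F}, closure = {A, D, E, F} → lossy.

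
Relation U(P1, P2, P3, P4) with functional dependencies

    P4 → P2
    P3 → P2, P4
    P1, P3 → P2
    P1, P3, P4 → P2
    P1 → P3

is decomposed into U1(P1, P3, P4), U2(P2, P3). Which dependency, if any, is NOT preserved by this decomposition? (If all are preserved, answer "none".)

Check P4 → P2: no single fragment contains all of {P2, P4}, and the restricted closure of {P4} across the fragments never reaches {P2}.
P3 → P2, P4 is preserved.
P1, P3 → P2 is preserved.
P1, P3, P4 → P2 is preserved.
P1 → P3 is preserved.

P4 → P2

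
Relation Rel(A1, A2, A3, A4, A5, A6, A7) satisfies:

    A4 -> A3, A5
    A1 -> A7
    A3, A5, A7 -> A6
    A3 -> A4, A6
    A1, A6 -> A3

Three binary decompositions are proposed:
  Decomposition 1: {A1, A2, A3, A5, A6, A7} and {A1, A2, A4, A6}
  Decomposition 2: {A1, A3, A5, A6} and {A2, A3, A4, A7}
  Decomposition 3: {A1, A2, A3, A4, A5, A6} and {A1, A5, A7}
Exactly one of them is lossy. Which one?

Decomposition 2

Decomposition 1: common = {A1, A2, A6}, closure = {A1, A2, A3, A4, A5, A6, A7} → lossless.
Decomposition 2: common = {A3}, closure = {A3, A4, A5, A6} → lossy.
Decomposition 3: common = {A1, A5}, closure = {A1, A5, A7} → lossless.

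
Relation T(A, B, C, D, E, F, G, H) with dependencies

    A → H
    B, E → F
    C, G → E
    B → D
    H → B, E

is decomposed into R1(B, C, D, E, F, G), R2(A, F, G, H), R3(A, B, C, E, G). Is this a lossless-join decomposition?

Yes

Chase test. Columns are A, B, C, D, E, F, G, H; row i has aⱼ where attribute j ∈ Ri, else bᵢⱼ.
Initial tableau (one row per fragment):
  row 1: b11 a2 a3 a4 a5 a6 a7 b18
  row 2: a1 b22 b23 b24 b25 a6 a7 a8
  row 3: a1 a2 a3 b34 a5 b36 a7 b38
Rows 2 and 3 agree on A; apply A→H and equate their H entries.
Rows 1 and 3 agree on B, E; apply B, E→F and equate their F entries.
Rows 1 and 3 agree on B; apply B→D and equate their D entries.
Rows 2 and 3 agree on H; apply H→B, E and equate their B, E entries.
Rows 1 and 2 agree on B; apply B→D and equate their D entries.
Row 3 is now all distinguished symbols — the join is lossless.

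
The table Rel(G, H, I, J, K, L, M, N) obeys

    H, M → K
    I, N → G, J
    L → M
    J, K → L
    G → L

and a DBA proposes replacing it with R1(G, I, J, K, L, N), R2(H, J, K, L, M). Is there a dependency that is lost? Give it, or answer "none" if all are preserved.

H, M → K lies within R2.
I, N → G, J lies within R1.
L → M lies within R2.
J, K → L lies within R1.
G → L lies within R1.
Every dependency is enforceable on the fragments, so the decomposition is dependency-preserving.

none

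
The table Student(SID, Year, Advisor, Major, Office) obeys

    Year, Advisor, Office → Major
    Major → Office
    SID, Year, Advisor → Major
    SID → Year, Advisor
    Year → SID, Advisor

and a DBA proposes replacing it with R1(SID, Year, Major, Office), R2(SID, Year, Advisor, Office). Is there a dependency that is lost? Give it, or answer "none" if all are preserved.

none

Year, Advisor, Office → Major: restricted closure across fragments reaches Major.
Major → Office lies within R1.
SID, Year, Advisor → Major: restricted closure across fragments reaches Major.
SID → Year, Advisor lies within R2.
Year → SID, Advisor lies within R2.
Every dependency is enforceable on the fragments, so the decomposition is dependency-preserving.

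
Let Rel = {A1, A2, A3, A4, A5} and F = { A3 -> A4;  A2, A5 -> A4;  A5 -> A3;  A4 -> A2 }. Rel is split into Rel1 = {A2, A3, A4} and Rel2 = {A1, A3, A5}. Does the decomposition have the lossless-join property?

Yes

Common attributes: Rel1 ∩ Rel2 = {A3}.
Closure of {A3}: A3 → A4 applies, adding A4; A4 → A2 applies, adding A2. So (A3)⁺ = {A2, A3, A4}.
This closure contains every attribute of Rel1, so Rel1 ∩ Rel2 → Rel1. The join is lossless.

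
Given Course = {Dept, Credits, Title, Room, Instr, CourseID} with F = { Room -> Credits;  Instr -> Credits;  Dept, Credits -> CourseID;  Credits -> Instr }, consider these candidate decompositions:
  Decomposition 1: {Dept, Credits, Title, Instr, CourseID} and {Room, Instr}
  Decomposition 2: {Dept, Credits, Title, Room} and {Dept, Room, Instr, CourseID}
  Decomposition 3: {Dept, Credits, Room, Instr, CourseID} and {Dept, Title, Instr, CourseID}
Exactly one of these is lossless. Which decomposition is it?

Decomposition 1: common = {Instr}, closure = {Credits, Instr} → lossy.
Decomposition 2: common = {Dept, Room}, closure = {Dept, Credits, Room, Instr, CourseID} → lossless.
Decomposition 3: common = {Dept, Instr, CourseID}, closure = {Dept, Credits, Instr, CourseID} → lossy.

Decomposition 2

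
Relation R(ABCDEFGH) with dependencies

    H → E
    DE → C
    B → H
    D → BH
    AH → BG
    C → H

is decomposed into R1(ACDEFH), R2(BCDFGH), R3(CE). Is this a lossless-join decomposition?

No

Chase test. Columns are ABCDEFGH; row i has aⱼ where attribute j ∈ Ri, else bᵢⱼ.
Initial tableau (one row per fragment):
  row 1: a1 b12 a3 a4 a5 a6 b17 a8
  row 2: b21 a2 a3 a4 b25 a6 a7 a8
  row 3: b31 b32 a3 b34 a5 b36 b37 b38
Rows 1 and 2 agree on H; apply H→E and equate their E entries.
Rows 1 and 2 agree on D; apply D→BH and equate their BH entries.
Rows 1 and 3 agree on C; apply C→H and equate their H entries.
No row becomes fully distinguished — the join is lossy.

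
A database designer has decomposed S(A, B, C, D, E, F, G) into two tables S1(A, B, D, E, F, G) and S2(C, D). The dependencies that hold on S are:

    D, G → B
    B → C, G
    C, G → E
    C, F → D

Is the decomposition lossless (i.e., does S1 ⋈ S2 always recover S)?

Common attributes: S1 ∩ S2 = {D}.
No dependency enlarges {D}, so (D)⁺ = {D}.
The closure contains neither all of S1 = {A, B, D, E, F, G} nor all of S2 = {C, D}, so the common attributes are not a superkey of either fragment. The join is lossy.

No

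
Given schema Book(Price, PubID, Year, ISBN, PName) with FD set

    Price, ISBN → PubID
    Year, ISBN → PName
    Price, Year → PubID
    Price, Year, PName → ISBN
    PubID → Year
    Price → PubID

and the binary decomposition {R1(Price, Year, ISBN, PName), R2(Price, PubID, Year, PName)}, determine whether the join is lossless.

Common attributes: R1 ∩ R2 = {Price, Year, PName}.
Closure of {Price, Year, PName}: Price, Year → PubID applies, adding PubID; Price, Year, PName → ISBN applies, adding ISBN. So (Price, Year, PName)⁺ = {Price, PubID, Year, ISBN, PName}.
This closure contains every attribute of R1, so R1 ∩ R2 → R1. The join is lossless.

Yes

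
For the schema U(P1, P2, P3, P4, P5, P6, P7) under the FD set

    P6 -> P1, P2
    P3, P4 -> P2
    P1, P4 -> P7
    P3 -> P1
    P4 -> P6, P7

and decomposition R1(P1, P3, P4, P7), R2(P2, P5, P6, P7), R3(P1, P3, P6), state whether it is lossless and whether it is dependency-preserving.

Lossless test (chase): Rows 2 and 3 agree on P6; apply P6→P1, P2 and equate their P1, P2 entries. No row becomes fully distinguished — the join is lossy.
Dependency preservation: the restricted closure of {P3, P4} across the fragments never reaches {P2}, so P3, P4 → P2 cannot be enforced without a join — not preserved.

lossy and not dependency-preserving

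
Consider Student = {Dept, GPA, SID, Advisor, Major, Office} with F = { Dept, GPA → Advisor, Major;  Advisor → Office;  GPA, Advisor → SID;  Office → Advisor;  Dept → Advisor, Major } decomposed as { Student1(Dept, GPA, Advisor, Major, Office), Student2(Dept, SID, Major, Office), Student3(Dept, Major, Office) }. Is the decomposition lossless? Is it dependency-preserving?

lossy and not dependency-preserving

Lossless test (chase): Rows 1 and 2 agree on Office; apply Office→Advisor and equate their Advisor entries. Rows 1 and 3 agree on Office; apply Office→Advisor and equate their Advisor entries. No row becomes fully distinguished — the join is lossy.
Dependency preservation: the restricted closure of {GPA, Advisor} across the fragments never reaches {SID}, so GPA, Advisor → SID cannot be enforced without a join — not preserved.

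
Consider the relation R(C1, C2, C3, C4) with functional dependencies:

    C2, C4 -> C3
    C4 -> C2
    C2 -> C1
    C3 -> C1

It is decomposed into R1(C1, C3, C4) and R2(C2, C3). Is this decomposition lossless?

No

Common attributes: R1 ∩ R2 = {C3}.
Closure of {C3}: C3 → C1 applies, adding C1. So (C3)⁺ = {C1, C3}.
The closure contains neither all of R1 = {C1, C3, C4} nor all of R2 = {C2, C3}, so the common attributes are not a superkey of either fragment. The join is lossy.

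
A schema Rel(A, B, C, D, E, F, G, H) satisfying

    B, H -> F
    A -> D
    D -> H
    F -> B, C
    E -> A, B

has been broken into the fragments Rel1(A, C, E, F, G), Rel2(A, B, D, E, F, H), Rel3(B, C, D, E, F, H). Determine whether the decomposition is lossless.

Yes

Chase test. Columns are A, B, C, D, E, F, G, H; row i has aⱼ where attribute j ∈ Reli, else bᵢⱼ.
Initial tableau (one row per fragment):
  row 1: a1 b12 a3 b14 a5 a6 a7 b18
  row 2: a1 a2 b23 a4 a5 a6 b27 a8
  row 3: b31 a2 a3 a4 a5 a6 b37 a8
Rows 1 and 2 agree on A; apply A→D and equate their D entries.
Rows 1 and 2 agree on D; apply D→H and equate their H entries.
Rows 1 and 2 agree on F; apply F→B, C and equate their B, C entries.
Rows 1 and 3 agree on E; apply E→A, B and equate their A, B entries.
Row 1 is now all distinguished symbols — the join is lossless.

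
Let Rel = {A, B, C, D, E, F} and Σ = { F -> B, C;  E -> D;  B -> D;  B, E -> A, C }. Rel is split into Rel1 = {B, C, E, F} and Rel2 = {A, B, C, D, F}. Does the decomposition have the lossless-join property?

Common attributes: Rel1 ∩ Rel2 = {B, C, F}.
Closure of {B, C, F}: B → D applies, adding D. So (B, C, F)⁺ = {B, C, D, F}.
The closure contains neither all of Rel1 = {B, C, E, F} nor all of Rel2 = {A, B, C, D, F}, so the common attributes are not a superkey of either fragment. The join is lossy.

No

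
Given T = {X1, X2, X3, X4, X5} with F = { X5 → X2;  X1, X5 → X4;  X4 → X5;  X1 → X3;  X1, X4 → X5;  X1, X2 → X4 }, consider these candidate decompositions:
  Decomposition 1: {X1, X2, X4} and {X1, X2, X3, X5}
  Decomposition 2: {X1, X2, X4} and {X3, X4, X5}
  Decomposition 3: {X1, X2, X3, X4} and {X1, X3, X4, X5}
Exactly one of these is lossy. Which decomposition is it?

Decomposition 1: common = {X1, X2}, closure = {X1, X2, X3, X4, X5} → lossless.
Decomposition 2: common = {X4}, closure = {X2, X4, X5} → lossy.
Decomposition 3: common = {X1, X3, X4}, closure = {X1, X2, X3, X4, X5} → lossless.

Decomposition 2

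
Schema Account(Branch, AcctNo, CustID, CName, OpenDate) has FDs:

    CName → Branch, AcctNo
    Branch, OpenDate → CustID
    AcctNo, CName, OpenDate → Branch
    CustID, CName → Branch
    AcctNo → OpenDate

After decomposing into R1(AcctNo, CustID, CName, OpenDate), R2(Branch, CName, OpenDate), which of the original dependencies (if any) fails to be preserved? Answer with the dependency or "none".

Check Branch, OpenDate → CustID: no single fragment contains all of {Branch, CustID, OpenDate}, and the restricted closure of {Branch, OpenDate} across the fragments never reaches {CustID}.
CName → Branch, AcctNo is preserved.
AcctNo, CName, OpenDate → Branch is preserved.
CustID, CName → Branch is preserved.
AcctNo → OpenDate is preserved.

Branch, OpenDate → CustID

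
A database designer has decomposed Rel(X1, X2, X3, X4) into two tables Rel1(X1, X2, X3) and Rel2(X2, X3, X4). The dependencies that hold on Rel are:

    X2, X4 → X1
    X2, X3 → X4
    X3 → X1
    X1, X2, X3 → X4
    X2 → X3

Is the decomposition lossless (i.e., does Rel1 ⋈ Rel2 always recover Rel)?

Yes

Common attributes: Rel1 ∩ Rel2 = {X2, X3}.
Closure of {X2, X3}: X2, X3 → X4 applies, adding X4; X3 → X1 applies, adding X1. So (X2, X3)⁺ = {X1, X2, X3, X4}.
This closure contains every attribute of Rel1, so Rel1 ∩ Rel2 → Rel1. The join is lossless.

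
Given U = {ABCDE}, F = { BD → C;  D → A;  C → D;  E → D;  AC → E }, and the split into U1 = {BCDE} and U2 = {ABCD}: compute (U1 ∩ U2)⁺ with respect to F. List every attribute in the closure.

U1 ∩ U2 = {BCD}.
D → A applies, adding A
AC → E applies, adding E
Closure: {ABCDE}.

ABCDE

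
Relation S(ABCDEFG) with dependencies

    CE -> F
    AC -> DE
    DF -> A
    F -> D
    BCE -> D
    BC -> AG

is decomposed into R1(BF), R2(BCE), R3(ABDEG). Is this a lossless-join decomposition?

No

Chase test. Columns are ABCDEFG; row i has aⱼ where attribute j ∈ Ri, else bᵢⱼ.
Initial tableau (one row per fragment):
  row 1: b11 a2 b13 b14 b15 a6 b17
  row 2: b21 a2 a3 b24 a5 b26 b27
  row 3: a1 a2 b33 a4 a5 b36 a7
No row becomes fully distinguished — the join is lossy.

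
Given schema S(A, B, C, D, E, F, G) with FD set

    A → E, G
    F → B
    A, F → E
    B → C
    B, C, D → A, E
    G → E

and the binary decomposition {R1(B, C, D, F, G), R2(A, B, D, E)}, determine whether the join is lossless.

Common attributes: R1 ∩ R2 = {B, D}.
Closure of {B, D}: B → C applies, adding C; B, C, D → A, E applies, adding A, E; A → E, G applies, adding G. So (B, D)⁺ = {A, B, C, D, E, G}.
This closure contains every attribute of R2, so R1 ∩ R2 → R2. The join is lossless.

Yes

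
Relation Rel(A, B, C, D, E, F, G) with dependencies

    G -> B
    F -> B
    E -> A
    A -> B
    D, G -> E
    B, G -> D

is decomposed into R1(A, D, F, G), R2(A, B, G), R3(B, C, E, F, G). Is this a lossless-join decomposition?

Yes

Chase test. Columns are A, B, C, D, E, F, G; row i has aⱼ where attribute j ∈ Ri, else bᵢⱼ.
Initial tableau (one row per fragment):
  row 1: a1 b12 b13 a4 b15 a6 a7
  row 2: a1 a2 b23 b24 b25 b26 a7
  row 3: b31 a2 a3 b34 a5 a6 a7
Rows 1 and 2 agree on G; apply G→B and equate their B entries.
Rows 1 and 2 agree on B, G; apply B, G→D and equate their D entries.
Rows 1 and 3 agree on B, G; apply B, G→D and equate their D entries.
Rows 1 and 2 agree on D, G; apply D, G→E and equate their E entries.
Rows 1 and 3 agree on D, G; apply D, G→E and equate their E entries.
Rows 1 and 3 agree on E; apply E→A and equate their A entries.
Row 3 is now all distinguished symbols — the join is lossless.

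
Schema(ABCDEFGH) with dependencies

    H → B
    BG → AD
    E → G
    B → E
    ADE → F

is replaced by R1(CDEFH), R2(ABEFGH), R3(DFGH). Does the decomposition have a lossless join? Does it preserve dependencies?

lossless but not dependency-preserving

Lossless test (chase): Rows 1 and 2 agree on H; apply H→B and equate their B entries. Rows 1 and 3 agree on H; apply H→B and equate their B entries. Rows 2 and 3 agree on BG; apply BG→AD and equate their AD entries. Rows 1 and 2 agree on E; apply E→G and equate their G entries. Rows 1 and 3 agree on B; apply B→E and equate their E entries. Rows 1 and 2 agree on BG; apply BG→AD and equate their AD entries. Row 1 is now all distinguished symbols — the join is lossless.
Dependency preservation: the restricted closure of {BG} across the fragments never reaches {AD}, so BG → AD cannot be enforced without a join — not preserved.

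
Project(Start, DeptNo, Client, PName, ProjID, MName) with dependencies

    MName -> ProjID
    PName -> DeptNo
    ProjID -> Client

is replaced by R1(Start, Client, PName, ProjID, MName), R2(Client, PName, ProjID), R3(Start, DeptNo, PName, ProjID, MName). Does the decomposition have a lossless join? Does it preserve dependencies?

lossless and dependency-preserving

Lossless test (chase): Rows 1 and 2 agree on PName; apply PName→DeptNo and equate their DeptNo entries. Rows 1 and 3 agree on PName; apply PName→DeptNo and equate their DeptNo entries. Rows 1 and 3 agree on ProjID; apply ProjID→Client and equate their Client entries. Row 1 is now all distinguished symbols — the join is lossless.
Dependency preservation: every FD's attributes lie within a single fragment, so each can be enforced locally — preserved.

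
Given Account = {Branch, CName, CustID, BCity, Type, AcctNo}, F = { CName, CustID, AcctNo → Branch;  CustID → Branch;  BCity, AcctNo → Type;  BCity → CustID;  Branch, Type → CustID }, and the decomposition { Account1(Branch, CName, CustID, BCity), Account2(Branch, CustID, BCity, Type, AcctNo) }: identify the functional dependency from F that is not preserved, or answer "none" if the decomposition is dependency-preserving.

none

CName, CustID, AcctNo → Branch: restricted closure across fragments reaches Branch.
CustID → Branch lies within Account1.
BCity, AcctNo → Type lies within Account2.
BCity → CustID lies within Account1.
Branch, Type → CustID lies within Account2.
Every dependency is enforceable on the fragments, so the decomposition is dependency-preserving.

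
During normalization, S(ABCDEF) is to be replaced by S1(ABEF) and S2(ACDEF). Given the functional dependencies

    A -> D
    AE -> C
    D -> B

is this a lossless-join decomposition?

Common attributes: S1 ∩ S2 = {AEF}.
Closure of {AEF}: A → D applies, adding D; AE → C applies, adding C; D → B applies, adding B. So (AEF)⁺ = {ABCDEF}.
This closure contains every attribute of S1, so S1 ∩ S2 → S1. The join is lossless.

Yes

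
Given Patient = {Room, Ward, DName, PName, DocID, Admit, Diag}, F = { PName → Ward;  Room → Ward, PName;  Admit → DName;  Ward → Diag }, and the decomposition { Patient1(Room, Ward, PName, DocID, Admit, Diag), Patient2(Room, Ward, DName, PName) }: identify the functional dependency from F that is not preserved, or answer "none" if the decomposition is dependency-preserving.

Admit → DName

Check Admit → DName: no single fragment contains all of {DName, Admit}, and the restricted closure of {Admit} across the fragments never reaches {DName}.
PName → Ward is preserved.
Room → Ward, PName is preserved.
Ward → Diag is preserved.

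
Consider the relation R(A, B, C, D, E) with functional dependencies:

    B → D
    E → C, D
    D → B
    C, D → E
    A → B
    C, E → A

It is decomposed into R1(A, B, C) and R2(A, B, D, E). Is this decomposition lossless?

Common attributes: R1 ∩ R2 = {A, B}.
Closure of {A, B}: B → D applies, adding D. So (A, B)⁺ = {A, B, D}.
The closure contains neither all of R1 = {A, B, C} nor all of R2 = {A, B, D, E}, so the common attributes are not a superkey of either fragment. The join is lossy.

No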